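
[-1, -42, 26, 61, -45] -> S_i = Random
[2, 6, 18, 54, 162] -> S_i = 2*3^i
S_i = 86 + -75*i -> [86, 11, -64, -139, -214]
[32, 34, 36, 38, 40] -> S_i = 32 + 2*i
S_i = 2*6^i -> [2, 12, 72, 432, 2592]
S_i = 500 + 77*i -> [500, 577, 654, 731, 808]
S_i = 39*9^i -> [39, 351, 3159, 28431, 255879]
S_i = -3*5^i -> [-3, -15, -75, -375, -1875]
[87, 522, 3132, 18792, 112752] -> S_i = 87*6^i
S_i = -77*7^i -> [-77, -539, -3773, -26411, -184877]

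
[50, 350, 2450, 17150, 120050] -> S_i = 50*7^i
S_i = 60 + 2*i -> [60, 62, 64, 66, 68]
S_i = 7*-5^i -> [7, -35, 175, -875, 4375]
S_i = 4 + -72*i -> [4, -68, -140, -212, -284]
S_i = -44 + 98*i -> [-44, 54, 152, 250, 348]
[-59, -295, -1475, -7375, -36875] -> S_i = -59*5^i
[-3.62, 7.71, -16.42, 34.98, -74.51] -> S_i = -3.62*(-2.13)^i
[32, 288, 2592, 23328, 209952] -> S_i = 32*9^i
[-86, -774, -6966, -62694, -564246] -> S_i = -86*9^i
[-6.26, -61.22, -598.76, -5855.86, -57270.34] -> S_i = -6.26*9.78^i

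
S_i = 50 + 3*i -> [50, 53, 56, 59, 62]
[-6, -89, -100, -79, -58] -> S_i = Random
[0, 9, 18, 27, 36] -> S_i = 0 + 9*i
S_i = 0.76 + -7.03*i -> [0.76, -6.27, -13.3, -20.33, -27.36]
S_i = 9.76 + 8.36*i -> [9.76, 18.12, 26.48, 34.84, 43.2]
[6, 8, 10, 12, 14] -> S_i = 6 + 2*i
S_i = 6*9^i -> [6, 54, 486, 4374, 39366]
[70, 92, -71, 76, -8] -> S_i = Random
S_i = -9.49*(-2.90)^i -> [-9.49, 27.52, -79.81, 231.45, -671.21]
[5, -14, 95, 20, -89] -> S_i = Random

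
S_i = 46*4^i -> [46, 184, 736, 2944, 11776]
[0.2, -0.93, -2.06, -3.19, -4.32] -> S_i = 0.20 + -1.13*i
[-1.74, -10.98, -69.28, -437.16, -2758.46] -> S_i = -1.74*6.31^i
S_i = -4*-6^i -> [-4, 24, -144, 864, -5184]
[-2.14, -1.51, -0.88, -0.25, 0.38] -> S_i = -2.14 + 0.63*i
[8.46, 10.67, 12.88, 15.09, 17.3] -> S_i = 8.46 + 2.21*i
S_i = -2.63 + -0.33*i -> [-2.63, -2.96, -3.29, -3.62, -3.95]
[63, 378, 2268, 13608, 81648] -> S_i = 63*6^i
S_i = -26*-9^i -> [-26, 234, -2106, 18954, -170586]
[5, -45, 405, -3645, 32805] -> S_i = 5*-9^i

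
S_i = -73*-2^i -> [-73, 146, -292, 584, -1168]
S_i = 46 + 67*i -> [46, 113, 180, 247, 314]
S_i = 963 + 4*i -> [963, 967, 971, 975, 979]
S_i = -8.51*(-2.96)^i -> [-8.51, 25.19, -74.56, 220.7, -653.28]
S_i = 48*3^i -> [48, 144, 432, 1296, 3888]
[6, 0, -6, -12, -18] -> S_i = 6 + -6*i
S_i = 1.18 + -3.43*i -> [1.18, -2.25, -5.68, -9.11, -12.54]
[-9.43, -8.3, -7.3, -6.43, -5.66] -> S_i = -9.43*0.88^i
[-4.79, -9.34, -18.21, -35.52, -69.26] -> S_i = -4.79*1.95^i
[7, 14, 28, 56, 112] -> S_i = 7*2^i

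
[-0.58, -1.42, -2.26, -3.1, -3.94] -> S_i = -0.58 + -0.84*i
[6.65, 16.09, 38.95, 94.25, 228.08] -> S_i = 6.65*2.42^i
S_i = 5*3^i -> [5, 15, 45, 135, 405]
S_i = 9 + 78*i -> [9, 87, 165, 243, 321]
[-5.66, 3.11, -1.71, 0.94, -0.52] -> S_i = -5.66*(-0.55)^i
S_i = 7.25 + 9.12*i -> [7.25, 16.37, 25.49, 34.61, 43.73]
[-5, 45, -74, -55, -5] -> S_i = Random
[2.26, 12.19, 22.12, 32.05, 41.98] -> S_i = 2.26 + 9.93*i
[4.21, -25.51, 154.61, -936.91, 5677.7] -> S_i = 4.21*(-6.06)^i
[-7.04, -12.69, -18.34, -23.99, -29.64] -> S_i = -7.04 + -5.65*i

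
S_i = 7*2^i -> [7, 14, 28, 56, 112]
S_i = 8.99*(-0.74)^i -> [8.99, -6.65, 4.92, -3.64, 2.7]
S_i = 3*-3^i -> [3, -9, 27, -81, 243]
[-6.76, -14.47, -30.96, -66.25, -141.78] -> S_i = -6.76*2.14^i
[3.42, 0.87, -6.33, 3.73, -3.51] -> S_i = Random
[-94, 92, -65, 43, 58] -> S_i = Random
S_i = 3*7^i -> [3, 21, 147, 1029, 7203]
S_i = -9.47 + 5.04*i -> [-9.47, -4.43, 0.61, 5.65, 10.69]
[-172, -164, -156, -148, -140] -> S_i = -172 + 8*i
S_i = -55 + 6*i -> [-55, -49, -43, -37, -31]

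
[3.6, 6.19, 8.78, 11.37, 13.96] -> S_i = 3.60 + 2.59*i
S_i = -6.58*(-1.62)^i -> [-6.58, 10.66, -17.27, 27.98, -45.32]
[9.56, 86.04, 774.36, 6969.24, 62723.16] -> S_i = 9.56*9.00^i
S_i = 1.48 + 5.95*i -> [1.48, 7.43, 13.38, 19.33, 25.28]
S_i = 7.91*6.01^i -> [7.91, 47.54, 285.71, 1717.12, 10319.87]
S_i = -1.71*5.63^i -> [-1.71, -9.63, -54.2, -305.16, -1718.03]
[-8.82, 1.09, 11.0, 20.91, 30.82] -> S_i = -8.82 + 9.91*i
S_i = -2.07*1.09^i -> [-2.07, -2.26, -2.46, -2.68, -2.92]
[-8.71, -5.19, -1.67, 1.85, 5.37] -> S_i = -8.71 + 3.52*i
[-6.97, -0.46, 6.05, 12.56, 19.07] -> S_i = -6.97 + 6.51*i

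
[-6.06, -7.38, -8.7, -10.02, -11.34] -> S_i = -6.06 + -1.32*i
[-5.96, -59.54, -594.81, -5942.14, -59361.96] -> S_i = -5.96*9.99^i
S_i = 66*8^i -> [66, 528, 4224, 33792, 270336]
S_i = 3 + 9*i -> [3, 12, 21, 30, 39]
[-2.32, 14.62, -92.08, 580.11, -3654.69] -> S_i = -2.32*(-6.30)^i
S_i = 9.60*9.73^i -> [9.6, 93.41, 908.86, 8843.21, 86044.4]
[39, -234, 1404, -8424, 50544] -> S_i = 39*-6^i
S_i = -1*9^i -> [-1, -9, -81, -729, -6561]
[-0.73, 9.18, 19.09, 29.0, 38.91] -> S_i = -0.73 + 9.91*i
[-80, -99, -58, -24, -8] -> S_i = Random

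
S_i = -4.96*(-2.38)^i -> [-4.96, 11.8, -28.1, 66.87, -159.14]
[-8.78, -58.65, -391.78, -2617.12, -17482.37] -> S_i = -8.78*6.68^i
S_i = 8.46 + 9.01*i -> [8.46, 17.47, 26.48, 35.49, 44.5]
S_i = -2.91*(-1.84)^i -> [-2.91, 5.35, -9.85, 18.13, -33.36]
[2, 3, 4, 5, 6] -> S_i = 2 + 1*i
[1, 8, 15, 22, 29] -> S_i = 1 + 7*i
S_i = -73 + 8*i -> [-73, -65, -57, -49, -41]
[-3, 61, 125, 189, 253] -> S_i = -3 + 64*i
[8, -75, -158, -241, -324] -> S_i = 8 + -83*i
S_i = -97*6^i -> [-97, -582, -3492, -20952, -125712]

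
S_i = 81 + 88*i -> [81, 169, 257, 345, 433]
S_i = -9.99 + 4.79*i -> [-9.99, -5.2, -0.41, 4.38, 9.17]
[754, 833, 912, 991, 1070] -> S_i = 754 + 79*i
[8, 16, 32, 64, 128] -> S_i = 8*2^i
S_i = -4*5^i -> [-4, -20, -100, -500, -2500]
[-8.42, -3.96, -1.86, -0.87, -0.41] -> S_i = -8.42*0.47^i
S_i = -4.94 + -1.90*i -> [-4.94, -6.84, -8.74, -10.64, -12.54]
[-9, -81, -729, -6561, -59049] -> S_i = -9*9^i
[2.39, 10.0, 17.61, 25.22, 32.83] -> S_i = 2.39 + 7.61*i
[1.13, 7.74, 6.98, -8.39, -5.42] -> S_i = Random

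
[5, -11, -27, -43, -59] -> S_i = 5 + -16*i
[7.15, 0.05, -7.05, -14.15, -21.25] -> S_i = 7.15 + -7.10*i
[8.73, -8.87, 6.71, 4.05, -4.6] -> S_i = Random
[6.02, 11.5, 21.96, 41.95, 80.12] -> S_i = 6.02*1.91^i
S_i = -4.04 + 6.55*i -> [-4.04, 2.51, 9.06, 15.61, 22.16]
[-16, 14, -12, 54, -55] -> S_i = Random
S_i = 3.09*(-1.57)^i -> [3.09, -4.85, 7.62, -11.96, 18.77]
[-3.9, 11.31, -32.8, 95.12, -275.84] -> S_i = -3.90*(-2.90)^i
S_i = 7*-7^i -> [7, -49, 343, -2401, 16807]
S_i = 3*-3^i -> [3, -9, 27, -81, 243]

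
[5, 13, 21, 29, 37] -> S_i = 5 + 8*i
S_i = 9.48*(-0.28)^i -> [9.48, -2.65, 0.74, -0.21, 0.06]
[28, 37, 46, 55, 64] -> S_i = 28 + 9*i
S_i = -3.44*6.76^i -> [-3.44, -23.25, -157.2, -1062.67, -7183.65]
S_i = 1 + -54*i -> [1, -53, -107, -161, -215]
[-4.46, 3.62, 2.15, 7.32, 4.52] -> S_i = Random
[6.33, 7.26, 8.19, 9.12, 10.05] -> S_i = 6.33 + 0.93*i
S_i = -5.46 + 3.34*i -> [-5.46, -2.12, 1.22, 4.56, 7.9]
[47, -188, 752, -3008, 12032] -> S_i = 47*-4^i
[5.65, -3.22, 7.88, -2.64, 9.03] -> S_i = Random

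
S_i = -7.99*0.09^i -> [-7.99, -0.72, -0.06, -0.01, -0.0]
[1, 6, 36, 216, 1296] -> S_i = 1*6^i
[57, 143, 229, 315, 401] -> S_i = 57 + 86*i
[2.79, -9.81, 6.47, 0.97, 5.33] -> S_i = Random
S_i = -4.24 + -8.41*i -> [-4.24, -12.65, -21.06, -29.47, -37.88]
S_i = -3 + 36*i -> [-3, 33, 69, 105, 141]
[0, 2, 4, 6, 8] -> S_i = 0 + 2*i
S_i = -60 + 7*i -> [-60, -53, -46, -39, -32]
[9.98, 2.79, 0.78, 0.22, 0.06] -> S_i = 9.98*0.28^i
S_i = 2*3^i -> [2, 6, 18, 54, 162]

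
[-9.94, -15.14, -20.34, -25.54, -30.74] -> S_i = -9.94 + -5.20*i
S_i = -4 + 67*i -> [-4, 63, 130, 197, 264]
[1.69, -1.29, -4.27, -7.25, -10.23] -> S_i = 1.69 + -2.98*i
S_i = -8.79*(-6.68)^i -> [-8.79, 58.72, -392.23, 2620.1, -17502.28]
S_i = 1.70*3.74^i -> [1.7, 6.36, 23.78, 88.93, 332.61]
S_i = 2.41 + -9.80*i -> [2.41, -7.39, -17.19, -26.99, -36.79]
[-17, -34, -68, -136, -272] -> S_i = -17*2^i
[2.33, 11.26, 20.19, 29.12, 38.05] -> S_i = 2.33 + 8.93*i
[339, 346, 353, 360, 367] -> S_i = 339 + 7*i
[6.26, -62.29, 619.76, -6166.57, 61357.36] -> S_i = 6.26*(-9.95)^i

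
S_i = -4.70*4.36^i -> [-4.7, -20.49, -89.35, -389.54, -1698.41]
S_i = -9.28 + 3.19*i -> [-9.28, -6.09, -2.9, 0.29, 3.48]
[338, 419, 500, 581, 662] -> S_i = 338 + 81*i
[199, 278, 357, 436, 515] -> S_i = 199 + 79*i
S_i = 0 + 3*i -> [0, 3, 6, 9, 12]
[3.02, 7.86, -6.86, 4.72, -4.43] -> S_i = Random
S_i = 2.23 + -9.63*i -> [2.23, -7.4, -17.03, -26.66, -36.29]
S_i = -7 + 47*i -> [-7, 40, 87, 134, 181]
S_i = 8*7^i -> [8, 56, 392, 2744, 19208]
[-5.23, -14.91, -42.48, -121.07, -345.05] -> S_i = -5.23*2.85^i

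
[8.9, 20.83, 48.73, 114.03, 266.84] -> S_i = 8.90*2.34^i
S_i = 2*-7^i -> [2, -14, 98, -686, 4802]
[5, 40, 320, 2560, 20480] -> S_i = 5*8^i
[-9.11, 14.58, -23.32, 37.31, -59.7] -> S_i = -9.11*(-1.60)^i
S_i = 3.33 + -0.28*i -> [3.33, 3.05, 2.77, 2.49, 2.21]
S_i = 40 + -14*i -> [40, 26, 12, -2, -16]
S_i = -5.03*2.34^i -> [-5.03, -11.77, -27.54, -64.45, -150.81]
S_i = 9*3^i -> [9, 27, 81, 243, 729]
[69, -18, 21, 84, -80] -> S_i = Random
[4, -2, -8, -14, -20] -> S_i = 4 + -6*i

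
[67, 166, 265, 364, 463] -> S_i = 67 + 99*i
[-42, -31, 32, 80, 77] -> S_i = Random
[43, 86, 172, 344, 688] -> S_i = 43*2^i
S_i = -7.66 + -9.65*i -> [-7.66, -17.31, -26.96, -36.61, -46.26]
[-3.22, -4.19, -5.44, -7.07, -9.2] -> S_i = -3.22*1.30^i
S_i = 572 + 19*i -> [572, 591, 610, 629, 648]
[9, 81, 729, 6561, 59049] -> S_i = 9*9^i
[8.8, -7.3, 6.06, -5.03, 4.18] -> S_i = 8.80*(-0.83)^i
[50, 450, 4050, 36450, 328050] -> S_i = 50*9^i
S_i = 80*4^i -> [80, 320, 1280, 5120, 20480]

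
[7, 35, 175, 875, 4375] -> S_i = 7*5^i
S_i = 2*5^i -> [2, 10, 50, 250, 1250]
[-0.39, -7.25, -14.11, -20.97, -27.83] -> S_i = -0.39 + -6.86*i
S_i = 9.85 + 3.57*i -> [9.85, 13.42, 16.99, 20.56, 24.13]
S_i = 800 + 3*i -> [800, 803, 806, 809, 812]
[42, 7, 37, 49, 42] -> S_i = Random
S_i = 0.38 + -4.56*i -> [0.38, -4.18, -8.74, -13.3, -17.86]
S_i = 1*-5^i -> [1, -5, 25, -125, 625]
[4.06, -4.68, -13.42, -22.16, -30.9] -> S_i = 4.06 + -8.74*i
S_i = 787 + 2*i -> [787, 789, 791, 793, 795]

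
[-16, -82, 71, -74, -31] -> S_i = Random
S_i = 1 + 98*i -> [1, 99, 197, 295, 393]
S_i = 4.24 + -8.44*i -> [4.24, -4.2, -12.64, -21.08, -29.52]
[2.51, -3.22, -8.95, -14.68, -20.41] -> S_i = 2.51 + -5.73*i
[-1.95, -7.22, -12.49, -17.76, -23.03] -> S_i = -1.95 + -5.27*i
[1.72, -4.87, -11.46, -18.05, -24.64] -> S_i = 1.72 + -6.59*i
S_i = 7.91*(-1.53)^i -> [7.91, -12.1, 18.52, -28.33, 43.35]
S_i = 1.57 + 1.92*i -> [1.57, 3.49, 5.41, 7.33, 9.25]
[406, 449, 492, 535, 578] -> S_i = 406 + 43*i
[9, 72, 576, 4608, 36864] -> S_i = 9*8^i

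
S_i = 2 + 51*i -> [2, 53, 104, 155, 206]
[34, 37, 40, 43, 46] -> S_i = 34 + 3*i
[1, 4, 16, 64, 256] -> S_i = 1*4^i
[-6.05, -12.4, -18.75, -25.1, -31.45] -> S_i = -6.05 + -6.35*i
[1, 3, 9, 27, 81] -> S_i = 1*3^i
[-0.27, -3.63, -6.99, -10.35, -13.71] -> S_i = -0.27 + -3.36*i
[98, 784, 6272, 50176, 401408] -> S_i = 98*8^i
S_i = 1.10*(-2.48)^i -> [1.1, -2.73, 6.77, -16.78, 41.61]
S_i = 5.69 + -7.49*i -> [5.69, -1.8, -9.29, -16.78, -24.27]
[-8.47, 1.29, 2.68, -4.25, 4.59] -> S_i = Random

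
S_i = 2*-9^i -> [2, -18, 162, -1458, 13122]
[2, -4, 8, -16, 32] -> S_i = 2*-2^i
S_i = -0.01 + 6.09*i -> [-0.01, 6.08, 12.17, 18.26, 24.35]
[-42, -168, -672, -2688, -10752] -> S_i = -42*4^i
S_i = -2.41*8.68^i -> [-2.41, -20.92, -181.58, -1576.07, -13680.31]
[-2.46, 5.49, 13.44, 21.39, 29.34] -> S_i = -2.46 + 7.95*i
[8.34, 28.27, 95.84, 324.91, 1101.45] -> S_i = 8.34*3.39^i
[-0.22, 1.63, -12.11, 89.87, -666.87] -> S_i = -0.22*(-7.42)^i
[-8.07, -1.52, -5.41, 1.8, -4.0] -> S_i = Random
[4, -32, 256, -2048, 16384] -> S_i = 4*-8^i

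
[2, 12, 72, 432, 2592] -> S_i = 2*6^i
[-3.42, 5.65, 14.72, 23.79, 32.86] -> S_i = -3.42 + 9.07*i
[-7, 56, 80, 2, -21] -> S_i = Random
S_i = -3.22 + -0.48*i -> [-3.22, -3.7, -4.18, -4.66, -5.14]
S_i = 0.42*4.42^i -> [0.42, 1.86, 8.21, 36.27, 160.3]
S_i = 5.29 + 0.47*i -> [5.29, 5.76, 6.23, 6.7, 7.17]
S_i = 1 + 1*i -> [1, 2, 3, 4, 5]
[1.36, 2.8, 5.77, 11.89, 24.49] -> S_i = 1.36*2.06^i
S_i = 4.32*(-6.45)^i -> [4.32, -27.86, 179.72, -1159.21, 7476.92]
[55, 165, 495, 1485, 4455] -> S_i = 55*3^i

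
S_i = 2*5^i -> [2, 10, 50, 250, 1250]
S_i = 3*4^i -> [3, 12, 48, 192, 768]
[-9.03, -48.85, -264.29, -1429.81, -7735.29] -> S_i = -9.03*5.41^i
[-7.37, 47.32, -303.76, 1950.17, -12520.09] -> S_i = -7.37*(-6.42)^i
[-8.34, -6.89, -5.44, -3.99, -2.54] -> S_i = -8.34 + 1.45*i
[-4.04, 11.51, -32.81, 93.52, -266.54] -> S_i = -4.04*(-2.85)^i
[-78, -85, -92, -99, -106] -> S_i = -78 + -7*i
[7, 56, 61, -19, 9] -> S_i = Random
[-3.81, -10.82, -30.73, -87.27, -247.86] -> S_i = -3.81*2.84^i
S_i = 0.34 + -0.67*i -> [0.34, -0.33, -1.0, -1.67, -2.34]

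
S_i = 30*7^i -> [30, 210, 1470, 10290, 72030]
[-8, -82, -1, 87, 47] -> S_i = Random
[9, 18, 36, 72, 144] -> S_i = 9*2^i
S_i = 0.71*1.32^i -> [0.71, 0.94, 1.24, 1.63, 2.16]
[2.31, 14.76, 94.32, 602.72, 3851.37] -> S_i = 2.31*6.39^i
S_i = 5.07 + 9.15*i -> [5.07, 14.22, 23.37, 32.52, 41.67]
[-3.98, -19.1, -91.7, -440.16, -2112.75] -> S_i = -3.98*4.80^i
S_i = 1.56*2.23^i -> [1.56, 3.48, 7.76, 17.3, 38.58]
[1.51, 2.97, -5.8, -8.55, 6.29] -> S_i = Random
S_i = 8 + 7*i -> [8, 15, 22, 29, 36]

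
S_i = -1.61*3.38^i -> [-1.61, -5.44, -18.39, -62.17, -210.13]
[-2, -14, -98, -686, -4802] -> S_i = -2*7^i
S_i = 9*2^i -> [9, 18, 36, 72, 144]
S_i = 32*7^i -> [32, 224, 1568, 10976, 76832]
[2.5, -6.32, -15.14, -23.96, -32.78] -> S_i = 2.50 + -8.82*i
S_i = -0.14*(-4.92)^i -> [-0.14, 0.69, -3.39, 16.67, -82.03]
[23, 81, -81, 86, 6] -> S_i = Random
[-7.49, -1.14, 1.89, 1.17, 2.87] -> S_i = Random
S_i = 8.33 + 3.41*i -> [8.33, 11.74, 15.15, 18.56, 21.97]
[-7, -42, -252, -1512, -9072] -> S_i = -7*6^i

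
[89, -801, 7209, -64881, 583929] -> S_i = 89*-9^i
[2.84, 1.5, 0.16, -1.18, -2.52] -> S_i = 2.84 + -1.34*i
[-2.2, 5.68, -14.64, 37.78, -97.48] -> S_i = -2.20*(-2.58)^i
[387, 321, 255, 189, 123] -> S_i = 387 + -66*i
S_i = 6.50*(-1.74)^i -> [6.5, -11.31, 19.68, -34.24, 59.58]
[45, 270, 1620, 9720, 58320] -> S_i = 45*6^i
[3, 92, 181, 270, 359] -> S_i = 3 + 89*i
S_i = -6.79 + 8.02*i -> [-6.79, 1.23, 9.25, 17.27, 25.29]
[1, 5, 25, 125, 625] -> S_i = 1*5^i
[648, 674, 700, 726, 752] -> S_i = 648 + 26*i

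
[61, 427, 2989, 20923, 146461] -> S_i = 61*7^i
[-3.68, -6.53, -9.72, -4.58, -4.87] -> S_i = Random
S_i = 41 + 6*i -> [41, 47, 53, 59, 65]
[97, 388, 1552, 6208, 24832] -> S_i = 97*4^i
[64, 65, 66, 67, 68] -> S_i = 64 + 1*i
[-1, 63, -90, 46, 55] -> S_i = Random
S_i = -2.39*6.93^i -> [-2.39, -16.56, -114.78, -795.42, -5512.27]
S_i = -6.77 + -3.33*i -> [-6.77, -10.1, -13.43, -16.76, -20.09]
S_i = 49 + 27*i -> [49, 76, 103, 130, 157]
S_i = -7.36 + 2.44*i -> [-7.36, -4.92, -2.48, -0.04, 2.4]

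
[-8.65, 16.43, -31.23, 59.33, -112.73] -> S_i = -8.65*(-1.90)^i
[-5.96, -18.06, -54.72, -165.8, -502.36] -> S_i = -5.96*3.03^i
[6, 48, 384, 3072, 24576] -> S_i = 6*8^i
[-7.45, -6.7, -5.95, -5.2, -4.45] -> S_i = -7.45 + 0.75*i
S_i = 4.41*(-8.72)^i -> [4.41, -38.46, 335.33, -2924.07, 25497.91]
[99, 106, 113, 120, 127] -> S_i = 99 + 7*i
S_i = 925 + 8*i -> [925, 933, 941, 949, 957]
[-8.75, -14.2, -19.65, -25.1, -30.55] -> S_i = -8.75 + -5.45*i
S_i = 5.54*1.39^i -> [5.54, 7.7, 10.7, 14.88, 20.68]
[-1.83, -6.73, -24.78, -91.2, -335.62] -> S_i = -1.83*3.68^i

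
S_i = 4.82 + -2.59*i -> [4.82, 2.23, -0.36, -2.95, -5.54]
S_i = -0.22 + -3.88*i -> [-0.22, -4.1, -7.98, -11.86, -15.74]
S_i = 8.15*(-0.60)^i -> [8.15, -4.89, 2.93, -1.76, 1.06]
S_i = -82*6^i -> [-82, -492, -2952, -17712, -106272]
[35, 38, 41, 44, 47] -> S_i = 35 + 3*i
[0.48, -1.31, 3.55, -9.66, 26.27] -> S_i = 0.48*(-2.72)^i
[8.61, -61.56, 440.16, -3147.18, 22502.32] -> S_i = 8.61*(-7.15)^i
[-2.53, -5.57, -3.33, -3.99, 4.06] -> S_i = Random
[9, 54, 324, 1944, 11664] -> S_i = 9*6^i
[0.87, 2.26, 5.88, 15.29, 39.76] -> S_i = 0.87*2.60^i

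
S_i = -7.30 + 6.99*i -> [-7.3, -0.31, 6.68, 13.67, 20.66]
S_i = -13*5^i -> [-13, -65, -325, -1625, -8125]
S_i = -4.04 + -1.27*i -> [-4.04, -5.31, -6.58, -7.85, -9.12]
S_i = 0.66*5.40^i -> [0.66, 3.56, 19.25, 103.93, 561.2]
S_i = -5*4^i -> [-5, -20, -80, -320, -1280]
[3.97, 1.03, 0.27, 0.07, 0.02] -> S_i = 3.97*0.26^i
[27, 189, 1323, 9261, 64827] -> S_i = 27*7^i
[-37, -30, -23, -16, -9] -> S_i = -37 + 7*i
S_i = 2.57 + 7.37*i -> [2.57, 9.94, 17.31, 24.68, 32.05]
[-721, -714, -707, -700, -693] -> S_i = -721 + 7*i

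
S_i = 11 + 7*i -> [11, 18, 25, 32, 39]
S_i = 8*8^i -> [8, 64, 512, 4096, 32768]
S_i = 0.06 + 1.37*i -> [0.06, 1.43, 2.8, 4.17, 5.54]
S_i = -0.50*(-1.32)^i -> [-0.5, 0.66, -0.87, 1.15, -1.52]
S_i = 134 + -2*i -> [134, 132, 130, 128, 126]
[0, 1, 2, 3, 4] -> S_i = 0 + 1*i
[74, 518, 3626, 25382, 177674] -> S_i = 74*7^i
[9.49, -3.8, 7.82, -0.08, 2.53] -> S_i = Random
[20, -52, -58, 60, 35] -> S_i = Random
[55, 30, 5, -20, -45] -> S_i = 55 + -25*i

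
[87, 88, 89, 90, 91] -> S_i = 87 + 1*i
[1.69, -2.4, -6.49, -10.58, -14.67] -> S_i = 1.69 + -4.09*i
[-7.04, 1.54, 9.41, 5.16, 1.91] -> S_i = Random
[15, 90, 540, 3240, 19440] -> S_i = 15*6^i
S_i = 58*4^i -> [58, 232, 928, 3712, 14848]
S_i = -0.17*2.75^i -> [-0.17, -0.47, -1.29, -3.54, -9.72]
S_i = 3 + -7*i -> [3, -4, -11, -18, -25]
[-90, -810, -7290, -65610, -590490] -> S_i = -90*9^i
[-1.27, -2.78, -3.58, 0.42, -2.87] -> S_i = Random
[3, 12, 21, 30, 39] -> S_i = 3 + 9*i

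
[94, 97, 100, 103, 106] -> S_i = 94 + 3*i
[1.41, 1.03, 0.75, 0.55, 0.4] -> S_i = 1.41*0.73^i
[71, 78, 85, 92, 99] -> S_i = 71 + 7*i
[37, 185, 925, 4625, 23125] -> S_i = 37*5^i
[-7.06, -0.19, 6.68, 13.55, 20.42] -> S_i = -7.06 + 6.87*i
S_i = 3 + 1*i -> [3, 4, 5, 6, 7]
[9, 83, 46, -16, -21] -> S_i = Random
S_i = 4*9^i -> [4, 36, 324, 2916, 26244]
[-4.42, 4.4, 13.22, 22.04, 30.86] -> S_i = -4.42 + 8.82*i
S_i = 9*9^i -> [9, 81, 729, 6561, 59049]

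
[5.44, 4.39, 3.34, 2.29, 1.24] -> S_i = 5.44 + -1.05*i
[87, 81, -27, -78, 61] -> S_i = Random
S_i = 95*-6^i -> [95, -570, 3420, -20520, 123120]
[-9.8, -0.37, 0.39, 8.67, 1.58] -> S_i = Random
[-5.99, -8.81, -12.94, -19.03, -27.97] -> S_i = -5.99*1.47^i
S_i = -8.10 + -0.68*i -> [-8.1, -8.78, -9.46, -10.14, -10.82]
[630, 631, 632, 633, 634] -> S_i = 630 + 1*i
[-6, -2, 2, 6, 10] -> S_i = -6 + 4*i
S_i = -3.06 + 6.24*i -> [-3.06, 3.18, 9.42, 15.66, 21.9]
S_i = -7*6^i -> [-7, -42, -252, -1512, -9072]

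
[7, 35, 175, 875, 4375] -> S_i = 7*5^i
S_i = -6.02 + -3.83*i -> [-6.02, -9.85, -13.68, -17.51, -21.34]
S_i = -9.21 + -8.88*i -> [-9.21, -18.09, -26.97, -35.85, -44.73]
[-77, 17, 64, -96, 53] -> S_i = Random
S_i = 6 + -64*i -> [6, -58, -122, -186, -250]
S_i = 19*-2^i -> [19, -38, 76, -152, 304]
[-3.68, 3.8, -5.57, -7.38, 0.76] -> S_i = Random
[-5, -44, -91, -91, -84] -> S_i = Random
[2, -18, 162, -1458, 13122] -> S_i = 2*-9^i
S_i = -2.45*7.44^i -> [-2.45, -18.23, -135.62, -1008.99, -7506.85]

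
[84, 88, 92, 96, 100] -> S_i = 84 + 4*i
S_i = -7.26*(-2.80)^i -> [-7.26, 20.33, -56.92, 159.37, -446.24]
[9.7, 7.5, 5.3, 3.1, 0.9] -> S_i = 9.70 + -2.20*i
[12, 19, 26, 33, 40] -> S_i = 12 + 7*i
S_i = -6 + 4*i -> [-6, -2, 2, 6, 10]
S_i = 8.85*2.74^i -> [8.85, 24.25, 66.44, 182.05, 498.82]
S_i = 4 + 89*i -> [4, 93, 182, 271, 360]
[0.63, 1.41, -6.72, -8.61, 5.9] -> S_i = Random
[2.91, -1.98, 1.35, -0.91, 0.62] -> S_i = 2.91*(-0.68)^i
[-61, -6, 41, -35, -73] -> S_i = Random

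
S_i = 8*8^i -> [8, 64, 512, 4096, 32768]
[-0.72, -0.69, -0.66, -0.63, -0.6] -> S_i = -0.72 + 0.03*i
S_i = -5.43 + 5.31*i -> [-5.43, -0.12, 5.19, 10.5, 15.81]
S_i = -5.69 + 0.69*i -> [-5.69, -5.0, -4.31, -3.62, -2.93]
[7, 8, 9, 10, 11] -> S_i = 7 + 1*i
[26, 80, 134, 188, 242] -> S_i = 26 + 54*i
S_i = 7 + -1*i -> [7, 6, 5, 4, 3]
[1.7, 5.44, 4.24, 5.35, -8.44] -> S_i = Random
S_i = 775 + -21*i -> [775, 754, 733, 712, 691]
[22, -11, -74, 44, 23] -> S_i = Random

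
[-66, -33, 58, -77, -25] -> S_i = Random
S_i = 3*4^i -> [3, 12, 48, 192, 768]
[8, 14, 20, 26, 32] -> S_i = 8 + 6*i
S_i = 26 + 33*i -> [26, 59, 92, 125, 158]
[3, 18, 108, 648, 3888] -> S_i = 3*6^i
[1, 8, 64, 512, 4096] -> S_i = 1*8^i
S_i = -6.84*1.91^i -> [-6.84, -13.06, -24.95, -47.66, -91.03]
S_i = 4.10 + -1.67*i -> [4.1, 2.43, 0.76, -0.91, -2.58]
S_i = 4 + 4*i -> [4, 8, 12, 16, 20]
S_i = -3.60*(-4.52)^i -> [-3.6, 16.27, -73.55, 332.44, -1502.64]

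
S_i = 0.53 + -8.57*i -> [0.53, -8.04, -16.61, -25.18, -33.75]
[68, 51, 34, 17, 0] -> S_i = 68 + -17*i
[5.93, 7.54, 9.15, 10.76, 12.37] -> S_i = 5.93 + 1.61*i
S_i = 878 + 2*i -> [878, 880, 882, 884, 886]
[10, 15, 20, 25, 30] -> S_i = 10 + 5*i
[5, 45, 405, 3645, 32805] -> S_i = 5*9^i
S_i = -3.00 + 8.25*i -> [-3.0, 5.25, 13.5, 21.75, 30.0]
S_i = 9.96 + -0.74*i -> [9.96, 9.22, 8.48, 7.74, 7.0]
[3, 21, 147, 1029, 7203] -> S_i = 3*7^i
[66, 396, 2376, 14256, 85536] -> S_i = 66*6^i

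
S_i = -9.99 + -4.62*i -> [-9.99, -14.61, -19.23, -23.85, -28.47]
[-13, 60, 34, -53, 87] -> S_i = Random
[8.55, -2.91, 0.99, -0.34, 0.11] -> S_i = 8.55*(-0.34)^i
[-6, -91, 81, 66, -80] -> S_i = Random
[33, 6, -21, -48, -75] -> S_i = 33 + -27*i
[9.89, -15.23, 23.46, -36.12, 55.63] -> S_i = 9.89*(-1.54)^i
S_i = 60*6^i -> [60, 360, 2160, 12960, 77760]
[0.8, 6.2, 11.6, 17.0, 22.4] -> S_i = 0.80 + 5.40*i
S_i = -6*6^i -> [-6, -36, -216, -1296, -7776]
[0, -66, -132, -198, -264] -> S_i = 0 + -66*i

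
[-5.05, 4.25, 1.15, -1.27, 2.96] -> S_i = Random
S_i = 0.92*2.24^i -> [0.92, 2.06, 4.62, 10.34, 23.16]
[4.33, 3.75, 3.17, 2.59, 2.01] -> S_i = 4.33 + -0.58*i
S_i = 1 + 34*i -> [1, 35, 69, 103, 137]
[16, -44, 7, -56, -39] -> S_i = Random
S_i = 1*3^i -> [1, 3, 9, 27, 81]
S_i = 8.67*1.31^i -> [8.67, 11.36, 14.88, 19.49, 25.53]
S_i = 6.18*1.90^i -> [6.18, 11.74, 22.31, 42.39, 80.54]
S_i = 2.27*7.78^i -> [2.27, 17.66, 137.4, 1068.97, 8316.57]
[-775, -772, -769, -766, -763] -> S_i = -775 + 3*i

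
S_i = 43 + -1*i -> [43, 42, 41, 40, 39]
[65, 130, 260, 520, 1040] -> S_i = 65*2^i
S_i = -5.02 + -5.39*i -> [-5.02, -10.41, -15.8, -21.19, -26.58]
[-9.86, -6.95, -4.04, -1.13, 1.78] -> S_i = -9.86 + 2.91*i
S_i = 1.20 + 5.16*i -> [1.2, 6.36, 11.52, 16.68, 21.84]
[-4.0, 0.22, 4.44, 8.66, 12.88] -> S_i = -4.00 + 4.22*i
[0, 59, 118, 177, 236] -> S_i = 0 + 59*i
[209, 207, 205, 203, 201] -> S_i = 209 + -2*i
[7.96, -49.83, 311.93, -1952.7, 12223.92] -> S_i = 7.96*(-6.26)^i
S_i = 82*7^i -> [82, 574, 4018, 28126, 196882]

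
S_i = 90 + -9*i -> [90, 81, 72, 63, 54]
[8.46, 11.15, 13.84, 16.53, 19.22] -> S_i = 8.46 + 2.69*i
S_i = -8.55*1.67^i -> [-8.55, -14.28, -23.85, -39.82, -66.5]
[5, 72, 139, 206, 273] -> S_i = 5 + 67*i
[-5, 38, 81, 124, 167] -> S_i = -5 + 43*i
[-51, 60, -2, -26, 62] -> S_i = Random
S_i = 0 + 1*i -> [0, 1, 2, 3, 4]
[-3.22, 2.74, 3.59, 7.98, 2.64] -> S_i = Random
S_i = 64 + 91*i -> [64, 155, 246, 337, 428]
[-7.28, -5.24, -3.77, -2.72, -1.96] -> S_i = -7.28*0.72^i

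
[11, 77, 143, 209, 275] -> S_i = 11 + 66*i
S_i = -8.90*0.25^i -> [-8.9, -2.22, -0.56, -0.14, -0.03]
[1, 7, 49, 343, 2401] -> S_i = 1*7^i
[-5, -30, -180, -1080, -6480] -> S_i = -5*6^i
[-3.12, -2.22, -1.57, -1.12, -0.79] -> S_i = -3.12*0.71^i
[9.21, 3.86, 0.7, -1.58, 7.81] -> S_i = Random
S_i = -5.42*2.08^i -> [-5.42, -11.27, -23.45, -48.77, -101.45]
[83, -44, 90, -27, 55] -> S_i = Random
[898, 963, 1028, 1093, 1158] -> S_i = 898 + 65*i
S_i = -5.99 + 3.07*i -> [-5.99, -2.92, 0.15, 3.22, 6.29]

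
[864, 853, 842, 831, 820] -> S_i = 864 + -11*i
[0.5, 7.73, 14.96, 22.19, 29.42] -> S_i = 0.50 + 7.23*i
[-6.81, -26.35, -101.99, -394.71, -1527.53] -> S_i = -6.81*3.87^i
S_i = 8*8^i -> [8, 64, 512, 4096, 32768]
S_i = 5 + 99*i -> [5, 104, 203, 302, 401]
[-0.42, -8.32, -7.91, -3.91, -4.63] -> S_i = Random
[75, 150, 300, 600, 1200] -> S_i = 75*2^i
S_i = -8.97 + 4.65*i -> [-8.97, -4.32, 0.33, 4.98, 9.63]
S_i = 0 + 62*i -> [0, 62, 124, 186, 248]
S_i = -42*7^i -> [-42, -294, -2058, -14406, -100842]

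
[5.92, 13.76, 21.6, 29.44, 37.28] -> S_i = 5.92 + 7.84*i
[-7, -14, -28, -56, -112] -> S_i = -7*2^i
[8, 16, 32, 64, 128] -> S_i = 8*2^i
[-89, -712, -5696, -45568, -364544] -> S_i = -89*8^i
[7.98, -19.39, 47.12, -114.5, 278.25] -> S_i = 7.98*(-2.43)^i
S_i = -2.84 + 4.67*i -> [-2.84, 1.83, 6.5, 11.17, 15.84]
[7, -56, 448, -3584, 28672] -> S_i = 7*-8^i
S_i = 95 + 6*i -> [95, 101, 107, 113, 119]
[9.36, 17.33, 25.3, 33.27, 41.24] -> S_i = 9.36 + 7.97*i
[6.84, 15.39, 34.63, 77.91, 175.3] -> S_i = 6.84*2.25^i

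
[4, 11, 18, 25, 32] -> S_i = 4 + 7*i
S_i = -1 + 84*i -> [-1, 83, 167, 251, 335]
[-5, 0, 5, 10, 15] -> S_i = -5 + 5*i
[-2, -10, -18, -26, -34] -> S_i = -2 + -8*i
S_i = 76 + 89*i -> [76, 165, 254, 343, 432]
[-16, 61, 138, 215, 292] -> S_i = -16 + 77*i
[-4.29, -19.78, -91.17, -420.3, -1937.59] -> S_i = -4.29*4.61^i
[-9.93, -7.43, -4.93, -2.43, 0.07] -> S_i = -9.93 + 2.50*i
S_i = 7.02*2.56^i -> [7.02, 17.97, 46.01, 117.78, 301.51]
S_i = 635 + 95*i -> [635, 730, 825, 920, 1015]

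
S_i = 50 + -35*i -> [50, 15, -20, -55, -90]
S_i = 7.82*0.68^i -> [7.82, 5.32, 3.62, 2.46, 1.67]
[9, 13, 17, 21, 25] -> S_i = 9 + 4*i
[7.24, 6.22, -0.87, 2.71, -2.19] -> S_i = Random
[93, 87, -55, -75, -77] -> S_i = Random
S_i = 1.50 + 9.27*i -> [1.5, 10.77, 20.04, 29.31, 38.58]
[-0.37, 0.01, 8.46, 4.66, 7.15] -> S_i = Random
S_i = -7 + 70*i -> [-7, 63, 133, 203, 273]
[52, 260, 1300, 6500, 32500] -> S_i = 52*5^i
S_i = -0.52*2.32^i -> [-0.52, -1.21, -2.8, -6.49, -15.06]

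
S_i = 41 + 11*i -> [41, 52, 63, 74, 85]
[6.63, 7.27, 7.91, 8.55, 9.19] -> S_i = 6.63 + 0.64*i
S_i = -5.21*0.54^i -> [-5.21, -2.81, -1.52, -0.82, -0.44]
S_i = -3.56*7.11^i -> [-3.56, -25.31, -179.97, -1279.55, -9097.63]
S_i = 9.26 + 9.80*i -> [9.26, 19.06, 28.86, 38.66, 48.46]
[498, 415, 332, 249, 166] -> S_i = 498 + -83*i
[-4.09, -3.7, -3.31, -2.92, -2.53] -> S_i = -4.09 + 0.39*i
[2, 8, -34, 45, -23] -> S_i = Random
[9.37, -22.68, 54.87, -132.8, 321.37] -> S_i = 9.37*(-2.42)^i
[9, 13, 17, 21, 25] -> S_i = 9 + 4*i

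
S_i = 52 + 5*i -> [52, 57, 62, 67, 72]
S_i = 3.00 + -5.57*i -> [3.0, -2.57, -8.14, -13.71, -19.28]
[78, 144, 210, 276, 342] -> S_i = 78 + 66*i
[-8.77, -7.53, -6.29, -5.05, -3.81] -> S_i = -8.77 + 1.24*i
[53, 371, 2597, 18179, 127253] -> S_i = 53*7^i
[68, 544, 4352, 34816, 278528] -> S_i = 68*8^i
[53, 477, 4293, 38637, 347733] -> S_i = 53*9^i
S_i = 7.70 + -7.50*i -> [7.7, 0.2, -7.3, -14.8, -22.3]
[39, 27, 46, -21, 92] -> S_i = Random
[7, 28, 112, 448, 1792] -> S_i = 7*4^i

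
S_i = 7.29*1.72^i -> [7.29, 12.54, 21.57, 37.09, 63.8]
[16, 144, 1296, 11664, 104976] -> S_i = 16*9^i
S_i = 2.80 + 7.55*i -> [2.8, 10.35, 17.9, 25.45, 33.0]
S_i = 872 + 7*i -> [872, 879, 886, 893, 900]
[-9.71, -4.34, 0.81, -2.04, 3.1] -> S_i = Random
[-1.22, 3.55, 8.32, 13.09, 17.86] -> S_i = -1.22 + 4.77*i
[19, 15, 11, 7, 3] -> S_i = 19 + -4*i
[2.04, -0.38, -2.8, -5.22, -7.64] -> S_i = 2.04 + -2.42*i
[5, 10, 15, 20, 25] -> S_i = 5 + 5*i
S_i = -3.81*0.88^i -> [-3.81, -3.35, -2.95, -2.6, -2.28]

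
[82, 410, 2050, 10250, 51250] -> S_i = 82*5^i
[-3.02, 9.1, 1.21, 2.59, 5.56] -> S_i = Random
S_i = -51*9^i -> [-51, -459, -4131, -37179, -334611]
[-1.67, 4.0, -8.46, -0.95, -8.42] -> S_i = Random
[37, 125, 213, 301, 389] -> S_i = 37 + 88*i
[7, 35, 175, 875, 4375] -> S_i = 7*5^i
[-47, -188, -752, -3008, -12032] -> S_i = -47*4^i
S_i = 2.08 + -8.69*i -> [2.08, -6.61, -15.3, -23.99, -32.68]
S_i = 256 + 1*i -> [256, 257, 258, 259, 260]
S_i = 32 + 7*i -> [32, 39, 46, 53, 60]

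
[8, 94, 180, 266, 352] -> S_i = 8 + 86*i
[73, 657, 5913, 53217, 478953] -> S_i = 73*9^i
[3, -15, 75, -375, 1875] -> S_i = 3*-5^i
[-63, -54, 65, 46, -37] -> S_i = Random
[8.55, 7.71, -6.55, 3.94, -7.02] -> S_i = Random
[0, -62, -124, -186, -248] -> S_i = 0 + -62*i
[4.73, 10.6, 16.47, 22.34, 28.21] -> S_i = 4.73 + 5.87*i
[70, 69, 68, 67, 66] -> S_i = 70 + -1*i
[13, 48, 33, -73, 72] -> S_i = Random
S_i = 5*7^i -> [5, 35, 245, 1715, 12005]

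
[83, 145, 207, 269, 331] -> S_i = 83 + 62*i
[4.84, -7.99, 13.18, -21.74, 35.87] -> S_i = 4.84*(-1.65)^i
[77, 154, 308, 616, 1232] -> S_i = 77*2^i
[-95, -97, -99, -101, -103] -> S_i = -95 + -2*i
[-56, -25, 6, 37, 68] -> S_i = -56 + 31*i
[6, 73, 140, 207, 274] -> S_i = 6 + 67*i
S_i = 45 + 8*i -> [45, 53, 61, 69, 77]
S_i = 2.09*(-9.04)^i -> [2.09, -18.89, 170.8, -1544.02, 13957.9]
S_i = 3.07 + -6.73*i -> [3.07, -3.66, -10.39, -17.12, -23.85]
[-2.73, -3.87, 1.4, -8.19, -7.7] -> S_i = Random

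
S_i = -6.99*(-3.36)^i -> [-6.99, 23.49, -78.91, 265.15, -890.91]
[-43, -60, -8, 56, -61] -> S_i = Random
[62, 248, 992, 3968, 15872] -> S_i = 62*4^i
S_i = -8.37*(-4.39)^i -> [-8.37, 36.74, -161.31, 708.14, -3108.73]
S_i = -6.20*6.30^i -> [-6.2, -39.06, -246.08, -1550.29, -9766.84]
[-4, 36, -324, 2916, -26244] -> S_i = -4*-9^i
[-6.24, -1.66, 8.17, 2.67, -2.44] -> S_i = Random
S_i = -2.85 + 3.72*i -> [-2.85, 0.87, 4.59, 8.31, 12.03]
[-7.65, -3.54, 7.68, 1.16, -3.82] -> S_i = Random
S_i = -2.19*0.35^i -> [-2.19, -0.77, -0.27, -0.09, -0.03]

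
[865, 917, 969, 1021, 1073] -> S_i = 865 + 52*i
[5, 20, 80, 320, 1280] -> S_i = 5*4^i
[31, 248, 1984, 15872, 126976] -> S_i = 31*8^i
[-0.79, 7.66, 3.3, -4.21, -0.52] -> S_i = Random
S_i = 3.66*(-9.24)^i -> [3.66, -33.82, 312.48, -2887.33, 26678.96]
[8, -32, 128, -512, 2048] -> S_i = 8*-4^i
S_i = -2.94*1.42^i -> [-2.94, -4.17, -5.93, -8.42, -11.95]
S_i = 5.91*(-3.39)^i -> [5.91, -20.03, 67.92, -230.24, 780.52]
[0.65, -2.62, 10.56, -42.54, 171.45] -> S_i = 0.65*(-4.03)^i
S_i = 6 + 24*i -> [6, 30, 54, 78, 102]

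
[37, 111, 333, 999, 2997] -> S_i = 37*3^i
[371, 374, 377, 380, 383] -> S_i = 371 + 3*i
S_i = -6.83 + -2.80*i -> [-6.83, -9.63, -12.43, -15.23, -18.03]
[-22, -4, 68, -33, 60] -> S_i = Random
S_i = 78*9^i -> [78, 702, 6318, 56862, 511758]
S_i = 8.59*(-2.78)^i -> [8.59, -23.88, 66.39, -184.56, 513.06]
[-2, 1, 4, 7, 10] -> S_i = -2 + 3*i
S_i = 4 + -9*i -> [4, -5, -14, -23, -32]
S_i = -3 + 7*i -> [-3, 4, 11, 18, 25]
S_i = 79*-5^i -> [79, -395, 1975, -9875, 49375]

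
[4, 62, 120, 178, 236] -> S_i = 4 + 58*i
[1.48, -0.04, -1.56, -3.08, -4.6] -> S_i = 1.48 + -1.52*i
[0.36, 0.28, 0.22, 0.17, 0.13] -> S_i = 0.36*0.78^i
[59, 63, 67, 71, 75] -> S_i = 59 + 4*i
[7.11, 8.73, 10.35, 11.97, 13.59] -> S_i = 7.11 + 1.62*i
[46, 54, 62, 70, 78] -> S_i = 46 + 8*i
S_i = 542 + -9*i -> [542, 533, 524, 515, 506]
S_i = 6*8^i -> [6, 48, 384, 3072, 24576]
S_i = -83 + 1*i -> [-83, -82, -81, -80, -79]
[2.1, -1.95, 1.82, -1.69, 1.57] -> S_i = 2.10*(-0.93)^i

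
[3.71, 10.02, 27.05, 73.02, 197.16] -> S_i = 3.71*2.70^i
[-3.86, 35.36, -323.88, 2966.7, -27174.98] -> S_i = -3.86*(-9.16)^i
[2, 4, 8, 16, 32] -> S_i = 2*2^i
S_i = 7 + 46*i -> [7, 53, 99, 145, 191]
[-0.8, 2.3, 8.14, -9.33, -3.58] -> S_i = Random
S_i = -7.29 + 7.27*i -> [-7.29, -0.02, 7.25, 14.52, 21.79]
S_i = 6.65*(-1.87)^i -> [6.65, -12.44, 23.25, -43.49, 81.32]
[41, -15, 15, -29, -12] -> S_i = Random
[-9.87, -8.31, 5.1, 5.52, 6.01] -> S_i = Random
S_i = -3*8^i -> [-3, -24, -192, -1536, -12288]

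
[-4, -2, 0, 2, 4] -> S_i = -4 + 2*i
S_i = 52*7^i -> [52, 364, 2548, 17836, 124852]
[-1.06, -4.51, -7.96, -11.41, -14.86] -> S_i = -1.06 + -3.45*i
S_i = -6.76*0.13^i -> [-6.76, -0.88, -0.11, -0.01, -0.0]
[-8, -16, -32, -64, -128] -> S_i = -8*2^i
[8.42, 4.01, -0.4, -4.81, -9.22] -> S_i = 8.42 + -4.41*i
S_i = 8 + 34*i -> [8, 42, 76, 110, 144]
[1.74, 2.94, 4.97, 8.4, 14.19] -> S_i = 1.74*1.69^i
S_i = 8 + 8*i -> [8, 16, 24, 32, 40]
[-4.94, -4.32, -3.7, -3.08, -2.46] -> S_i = -4.94 + 0.62*i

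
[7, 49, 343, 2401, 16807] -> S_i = 7*7^i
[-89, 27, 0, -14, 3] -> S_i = Random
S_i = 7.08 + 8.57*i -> [7.08, 15.65, 24.22, 32.79, 41.36]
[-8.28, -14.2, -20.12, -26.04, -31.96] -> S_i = -8.28 + -5.92*i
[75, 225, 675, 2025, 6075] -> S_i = 75*3^i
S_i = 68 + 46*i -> [68, 114, 160, 206, 252]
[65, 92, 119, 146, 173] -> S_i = 65 + 27*i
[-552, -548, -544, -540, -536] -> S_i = -552 + 4*i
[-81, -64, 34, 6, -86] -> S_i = Random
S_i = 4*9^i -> [4, 36, 324, 2916, 26244]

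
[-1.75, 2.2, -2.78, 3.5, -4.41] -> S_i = -1.75*(-1.26)^i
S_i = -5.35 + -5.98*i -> [-5.35, -11.33, -17.31, -23.29, -29.27]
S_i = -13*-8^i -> [-13, 104, -832, 6656, -53248]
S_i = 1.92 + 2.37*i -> [1.92, 4.29, 6.66, 9.03, 11.4]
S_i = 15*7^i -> [15, 105, 735, 5145, 36015]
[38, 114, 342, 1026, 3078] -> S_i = 38*3^i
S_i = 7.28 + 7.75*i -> [7.28, 15.03, 22.78, 30.53, 38.28]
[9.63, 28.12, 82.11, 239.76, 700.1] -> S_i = 9.63*2.92^i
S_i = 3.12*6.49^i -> [3.12, 20.25, 131.41, 852.88, 5535.2]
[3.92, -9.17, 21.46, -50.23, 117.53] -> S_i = 3.92*(-2.34)^i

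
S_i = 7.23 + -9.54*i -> [7.23, -2.31, -11.85, -21.39, -30.93]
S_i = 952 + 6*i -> [952, 958, 964, 970, 976]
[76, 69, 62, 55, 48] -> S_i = 76 + -7*i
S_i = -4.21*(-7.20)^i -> [-4.21, 30.31, -218.25, 1571.37, -11313.89]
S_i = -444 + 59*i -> [-444, -385, -326, -267, -208]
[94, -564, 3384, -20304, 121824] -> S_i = 94*-6^i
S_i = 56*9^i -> [56, 504, 4536, 40824, 367416]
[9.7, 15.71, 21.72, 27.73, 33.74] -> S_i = 9.70 + 6.01*i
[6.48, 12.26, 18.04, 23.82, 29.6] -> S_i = 6.48 + 5.78*i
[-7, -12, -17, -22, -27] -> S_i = -7 + -5*i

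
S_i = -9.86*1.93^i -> [-9.86, -19.03, -36.73, -70.88, -136.81]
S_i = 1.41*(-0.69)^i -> [1.41, -0.97, 0.67, -0.46, 0.32]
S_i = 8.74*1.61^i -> [8.74, 14.07, 22.65, 36.47, 58.72]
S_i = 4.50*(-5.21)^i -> [4.5, -23.44, 122.15, -636.39, 3315.61]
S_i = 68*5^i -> [68, 340, 1700, 8500, 42500]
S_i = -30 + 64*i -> [-30, 34, 98, 162, 226]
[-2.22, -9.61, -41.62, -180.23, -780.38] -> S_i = -2.22*4.33^i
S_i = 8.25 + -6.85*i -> [8.25, 1.4, -5.45, -12.3, -19.15]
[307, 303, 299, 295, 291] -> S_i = 307 + -4*i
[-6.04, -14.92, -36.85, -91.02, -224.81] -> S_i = -6.04*2.47^i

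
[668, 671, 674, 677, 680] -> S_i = 668 + 3*i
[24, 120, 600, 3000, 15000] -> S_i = 24*5^i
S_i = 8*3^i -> [8, 24, 72, 216, 648]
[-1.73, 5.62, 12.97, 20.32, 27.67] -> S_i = -1.73 + 7.35*i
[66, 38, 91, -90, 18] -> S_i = Random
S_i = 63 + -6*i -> [63, 57, 51, 45, 39]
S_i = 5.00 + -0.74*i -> [5.0, 4.26, 3.52, 2.78, 2.04]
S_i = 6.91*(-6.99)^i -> [6.91, -48.3, 337.62, -2359.99, 16496.31]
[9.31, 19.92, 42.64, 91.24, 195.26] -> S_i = 9.31*2.14^i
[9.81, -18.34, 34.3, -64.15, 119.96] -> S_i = 9.81*(-1.87)^i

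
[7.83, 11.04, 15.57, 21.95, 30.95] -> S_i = 7.83*1.41^i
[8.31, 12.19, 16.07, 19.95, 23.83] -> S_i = 8.31 + 3.88*i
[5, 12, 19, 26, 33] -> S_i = 5 + 7*i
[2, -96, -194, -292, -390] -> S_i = 2 + -98*i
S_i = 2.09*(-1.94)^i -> [2.09, -4.05, 7.87, -15.26, 29.6]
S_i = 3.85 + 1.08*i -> [3.85, 4.93, 6.01, 7.09, 8.17]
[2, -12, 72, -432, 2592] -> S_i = 2*-6^i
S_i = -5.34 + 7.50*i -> [-5.34, 2.16, 9.66, 17.16, 24.66]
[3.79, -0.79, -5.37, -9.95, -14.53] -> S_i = 3.79 + -4.58*i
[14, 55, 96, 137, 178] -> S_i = 14 + 41*i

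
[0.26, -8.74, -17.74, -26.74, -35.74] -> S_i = 0.26 + -9.00*i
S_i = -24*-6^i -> [-24, 144, -864, 5184, -31104]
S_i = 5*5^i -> [5, 25, 125, 625, 3125]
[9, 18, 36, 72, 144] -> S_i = 9*2^i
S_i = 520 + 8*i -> [520, 528, 536, 544, 552]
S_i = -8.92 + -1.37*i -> [-8.92, -10.29, -11.66, -13.03, -14.4]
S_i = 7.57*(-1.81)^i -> [7.57, -13.7, 24.8, -44.89, 81.25]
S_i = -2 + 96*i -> [-2, 94, 190, 286, 382]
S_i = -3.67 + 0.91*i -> [-3.67, -2.76, -1.85, -0.94, -0.03]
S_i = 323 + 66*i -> [323, 389, 455, 521, 587]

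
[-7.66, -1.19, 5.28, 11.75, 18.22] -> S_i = -7.66 + 6.47*i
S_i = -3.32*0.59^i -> [-3.32, -1.96, -1.16, -0.68, -0.4]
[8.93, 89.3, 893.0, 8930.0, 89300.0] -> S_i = 8.93*10.00^i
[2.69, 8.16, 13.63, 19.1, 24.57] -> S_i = 2.69 + 5.47*i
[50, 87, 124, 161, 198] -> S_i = 50 + 37*i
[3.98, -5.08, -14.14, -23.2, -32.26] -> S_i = 3.98 + -9.06*i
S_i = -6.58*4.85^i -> [-6.58, -31.91, -154.78, -750.67, -3640.77]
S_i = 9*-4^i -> [9, -36, 144, -576, 2304]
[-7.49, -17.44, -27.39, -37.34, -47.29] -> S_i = -7.49 + -9.95*i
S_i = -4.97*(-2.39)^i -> [-4.97, 11.88, -28.39, 67.85, -162.16]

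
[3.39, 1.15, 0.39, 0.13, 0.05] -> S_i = 3.39*0.34^i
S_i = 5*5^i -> [5, 25, 125, 625, 3125]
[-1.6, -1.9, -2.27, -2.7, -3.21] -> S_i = -1.60*1.19^i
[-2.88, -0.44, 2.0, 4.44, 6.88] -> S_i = -2.88 + 2.44*i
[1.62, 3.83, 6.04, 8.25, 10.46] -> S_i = 1.62 + 2.21*i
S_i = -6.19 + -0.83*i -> [-6.19, -7.02, -7.85, -8.68, -9.51]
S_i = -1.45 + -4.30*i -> [-1.45, -5.75, -10.05, -14.35, -18.65]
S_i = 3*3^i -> [3, 9, 27, 81, 243]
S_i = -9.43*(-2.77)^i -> [-9.43, 26.12, -72.36, 200.42, -555.18]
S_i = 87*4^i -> [87, 348, 1392, 5568, 22272]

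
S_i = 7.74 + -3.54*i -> [7.74, 4.2, 0.66, -2.88, -6.42]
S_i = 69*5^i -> [69, 345, 1725, 8625, 43125]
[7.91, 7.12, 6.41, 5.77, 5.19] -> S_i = 7.91*0.90^i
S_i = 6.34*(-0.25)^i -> [6.34, -1.58, 0.4, -0.1, 0.02]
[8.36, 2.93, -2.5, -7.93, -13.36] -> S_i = 8.36 + -5.43*i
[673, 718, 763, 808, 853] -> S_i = 673 + 45*i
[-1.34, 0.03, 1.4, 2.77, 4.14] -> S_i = -1.34 + 1.37*i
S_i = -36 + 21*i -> [-36, -15, 6, 27, 48]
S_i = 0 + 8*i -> [0, 8, 16, 24, 32]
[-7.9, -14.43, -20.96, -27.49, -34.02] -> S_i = -7.90 + -6.53*i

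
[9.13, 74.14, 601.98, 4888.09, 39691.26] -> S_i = 9.13*8.12^i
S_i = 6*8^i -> [6, 48, 384, 3072, 24576]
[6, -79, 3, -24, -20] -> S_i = Random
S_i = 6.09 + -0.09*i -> [6.09, 6.0, 5.91, 5.82, 5.73]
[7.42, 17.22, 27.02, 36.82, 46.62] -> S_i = 7.42 + 9.80*i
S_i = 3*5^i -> [3, 15, 75, 375, 1875]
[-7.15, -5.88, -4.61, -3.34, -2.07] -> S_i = -7.15 + 1.27*i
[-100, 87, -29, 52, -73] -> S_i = Random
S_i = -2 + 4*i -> [-2, 2, 6, 10, 14]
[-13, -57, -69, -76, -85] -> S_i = Random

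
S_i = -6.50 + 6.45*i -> [-6.5, -0.05, 6.4, 12.85, 19.3]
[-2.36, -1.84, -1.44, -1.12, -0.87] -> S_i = -2.36*0.78^i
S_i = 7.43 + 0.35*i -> [7.43, 7.78, 8.13, 8.48, 8.83]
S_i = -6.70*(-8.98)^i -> [-6.7, 60.17, -540.29, 4851.81, -43569.26]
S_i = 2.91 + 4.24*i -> [2.91, 7.15, 11.39, 15.63, 19.87]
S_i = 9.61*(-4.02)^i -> [9.61, -38.63, 155.3, -624.31, 2509.73]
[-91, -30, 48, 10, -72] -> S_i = Random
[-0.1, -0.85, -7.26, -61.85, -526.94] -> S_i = -0.10*8.52^i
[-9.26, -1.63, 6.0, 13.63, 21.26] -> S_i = -9.26 + 7.63*i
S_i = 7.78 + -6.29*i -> [7.78, 1.49, -4.8, -11.09, -17.38]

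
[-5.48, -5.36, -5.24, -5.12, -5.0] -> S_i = -5.48 + 0.12*i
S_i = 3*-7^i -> [3, -21, 147, -1029, 7203]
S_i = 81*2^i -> [81, 162, 324, 648, 1296]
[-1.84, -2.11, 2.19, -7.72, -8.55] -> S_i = Random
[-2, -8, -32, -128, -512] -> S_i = -2*4^i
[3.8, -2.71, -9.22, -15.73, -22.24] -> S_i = 3.80 + -6.51*i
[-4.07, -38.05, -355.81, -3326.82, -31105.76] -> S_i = -4.07*9.35^i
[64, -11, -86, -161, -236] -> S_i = 64 + -75*i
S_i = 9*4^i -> [9, 36, 144, 576, 2304]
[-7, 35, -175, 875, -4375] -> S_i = -7*-5^i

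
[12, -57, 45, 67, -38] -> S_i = Random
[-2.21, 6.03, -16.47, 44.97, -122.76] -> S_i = -2.21*(-2.73)^i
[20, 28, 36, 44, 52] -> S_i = 20 + 8*i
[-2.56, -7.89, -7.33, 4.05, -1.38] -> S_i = Random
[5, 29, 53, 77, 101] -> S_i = 5 + 24*i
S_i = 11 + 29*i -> [11, 40, 69, 98, 127]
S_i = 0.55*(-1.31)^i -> [0.55, -0.72, 0.94, -1.24, 1.62]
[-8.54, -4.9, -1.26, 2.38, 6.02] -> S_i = -8.54 + 3.64*i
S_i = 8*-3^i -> [8, -24, 72, -216, 648]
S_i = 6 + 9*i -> [6, 15, 24, 33, 42]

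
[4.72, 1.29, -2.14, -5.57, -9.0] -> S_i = 4.72 + -3.43*i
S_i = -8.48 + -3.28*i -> [-8.48, -11.76, -15.04, -18.32, -21.6]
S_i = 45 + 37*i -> [45, 82, 119, 156, 193]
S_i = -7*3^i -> [-7, -21, -63, -189, -567]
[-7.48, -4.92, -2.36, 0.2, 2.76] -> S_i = -7.48 + 2.56*i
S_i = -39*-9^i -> [-39, 351, -3159, 28431, -255879]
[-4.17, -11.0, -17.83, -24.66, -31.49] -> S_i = -4.17 + -6.83*i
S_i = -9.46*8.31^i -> [-9.46, -78.61, -653.27, -5428.68, -45112.33]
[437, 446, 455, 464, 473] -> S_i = 437 + 9*i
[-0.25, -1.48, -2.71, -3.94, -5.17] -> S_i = -0.25 + -1.23*i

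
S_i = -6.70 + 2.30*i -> [-6.7, -4.4, -2.1, 0.2, 2.5]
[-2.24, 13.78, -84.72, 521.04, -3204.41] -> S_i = -2.24*(-6.15)^i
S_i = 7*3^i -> [7, 21, 63, 189, 567]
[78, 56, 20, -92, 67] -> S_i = Random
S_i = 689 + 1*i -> [689, 690, 691, 692, 693]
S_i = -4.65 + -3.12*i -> [-4.65, -7.77, -10.89, -14.01, -17.13]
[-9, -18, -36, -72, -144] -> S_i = -9*2^i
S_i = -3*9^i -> [-3, -27, -243, -2187, -19683]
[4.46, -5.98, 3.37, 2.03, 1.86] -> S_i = Random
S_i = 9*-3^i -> [9, -27, 81, -243, 729]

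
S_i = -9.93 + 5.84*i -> [-9.93, -4.09, 1.75, 7.59, 13.43]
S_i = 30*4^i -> [30, 120, 480, 1920, 7680]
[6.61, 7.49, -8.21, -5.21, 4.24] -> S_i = Random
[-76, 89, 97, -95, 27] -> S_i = Random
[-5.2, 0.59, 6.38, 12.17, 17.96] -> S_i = -5.20 + 5.79*i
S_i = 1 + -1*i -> [1, 0, -1, -2, -3]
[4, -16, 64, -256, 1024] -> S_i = 4*-4^i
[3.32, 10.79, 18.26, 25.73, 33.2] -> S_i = 3.32 + 7.47*i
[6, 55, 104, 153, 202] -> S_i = 6 + 49*i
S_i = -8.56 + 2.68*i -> [-8.56, -5.88, -3.2, -0.52, 2.16]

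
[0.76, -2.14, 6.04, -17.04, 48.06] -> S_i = 0.76*(-2.82)^i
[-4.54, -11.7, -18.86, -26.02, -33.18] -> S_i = -4.54 + -7.16*i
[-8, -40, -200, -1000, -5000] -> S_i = -8*5^i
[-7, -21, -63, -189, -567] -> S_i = -7*3^i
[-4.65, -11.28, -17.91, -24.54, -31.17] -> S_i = -4.65 + -6.63*i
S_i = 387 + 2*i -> [387, 389, 391, 393, 395]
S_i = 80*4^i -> [80, 320, 1280, 5120, 20480]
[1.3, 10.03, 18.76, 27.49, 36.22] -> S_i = 1.30 + 8.73*i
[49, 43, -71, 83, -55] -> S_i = Random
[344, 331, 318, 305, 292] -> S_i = 344 + -13*i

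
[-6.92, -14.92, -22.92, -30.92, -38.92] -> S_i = -6.92 + -8.00*i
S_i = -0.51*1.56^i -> [-0.51, -0.8, -1.24, -1.94, -3.02]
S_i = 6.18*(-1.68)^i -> [6.18, -10.38, 17.44, -29.3, 49.23]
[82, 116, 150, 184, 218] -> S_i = 82 + 34*i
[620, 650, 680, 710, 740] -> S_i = 620 + 30*i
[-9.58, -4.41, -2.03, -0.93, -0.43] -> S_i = -9.58*0.46^i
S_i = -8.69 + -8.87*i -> [-8.69, -17.56, -26.43, -35.3, -44.17]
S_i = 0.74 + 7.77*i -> [0.74, 8.51, 16.28, 24.05, 31.82]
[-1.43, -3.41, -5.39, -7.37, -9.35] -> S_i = -1.43 + -1.98*i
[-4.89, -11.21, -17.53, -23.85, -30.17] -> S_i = -4.89 + -6.32*i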